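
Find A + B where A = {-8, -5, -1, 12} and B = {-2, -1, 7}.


A + B = {a + b : a ∈ A, b ∈ B}.
Enumerate all |A|·|B| = 4·3 = 12 pairs (a, b) and collect distinct sums.
a = -8: -8+-2=-10, -8+-1=-9, -8+7=-1
a = -5: -5+-2=-7, -5+-1=-6, -5+7=2
a = -1: -1+-2=-3, -1+-1=-2, -1+7=6
a = 12: 12+-2=10, 12+-1=11, 12+7=19
Collecting distinct sums: A + B = {-10, -9, -7, -6, -3, -2, -1, 2, 6, 10, 11, 19}
|A + B| = 12

A + B = {-10, -9, -7, -6, -3, -2, -1, 2, 6, 10, 11, 19}


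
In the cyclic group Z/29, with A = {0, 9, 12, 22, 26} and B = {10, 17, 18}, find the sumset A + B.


Work in Z/29Z: reduce every sum a + b modulo 29.
Enumerate all 15 pairs:
a = 0: 0+10=10, 0+17=17, 0+18=18
a = 9: 9+10=19, 9+17=26, 9+18=27
a = 12: 12+10=22, 12+17=0, 12+18=1
a = 22: 22+10=3, 22+17=10, 22+18=11
a = 26: 26+10=7, 26+17=14, 26+18=15
Distinct residues collected: {0, 1, 3, 7, 10, 11, 14, 15, 17, 18, 19, 22, 26, 27}
|A + B| = 14 (out of 29 total residues).

A + B = {0, 1, 3, 7, 10, 11, 14, 15, 17, 18, 19, 22, 26, 27}


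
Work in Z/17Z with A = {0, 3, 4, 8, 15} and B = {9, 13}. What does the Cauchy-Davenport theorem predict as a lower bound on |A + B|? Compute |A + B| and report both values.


Cauchy-Davenport: |A + B| ≥ min(p, |A| + |B| - 1) for A, B nonempty in Z/pZ.
|A| = 5, |B| = 2, p = 17.
CD lower bound = min(17, 5 + 2 - 1) = min(17, 6) = 6.
Compute A + B mod 17 directly:
a = 0: 0+9=9, 0+13=13
a = 3: 3+9=12, 3+13=16
a = 4: 4+9=13, 4+13=0
a = 8: 8+9=0, 8+13=4
a = 15: 15+9=7, 15+13=11
A + B = {0, 4, 7, 9, 11, 12, 13, 16}, so |A + B| = 8.
Verify: 8 ≥ 6? Yes ✓.

CD lower bound = 6, actual |A + B| = 8.


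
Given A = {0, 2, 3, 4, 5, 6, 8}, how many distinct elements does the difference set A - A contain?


A - A = {a - a' : a, a' ∈ A}; |A| = 7.
Bounds: 2|A|-1 ≤ |A - A| ≤ |A|² - |A| + 1, i.e. 13 ≤ |A - A| ≤ 43.
Note: 0 ∈ A - A always (from a - a). The set is symmetric: if d ∈ A - A then -d ∈ A - A.
Enumerate nonzero differences d = a - a' with a > a' (then include -d):
Positive differences: {1, 2, 3, 4, 5, 6, 8}
Full difference set: {0} ∪ (positive diffs) ∪ (negative diffs).
|A - A| = 1 + 2·7 = 15 (matches direct enumeration: 15).

|A - A| = 15


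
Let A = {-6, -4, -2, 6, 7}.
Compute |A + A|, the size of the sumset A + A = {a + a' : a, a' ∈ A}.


A + A = {a + a' : a, a' ∈ A}; |A| = 5.
General bounds: 2|A| - 1 ≤ |A + A| ≤ |A|(|A|+1)/2, i.e. 9 ≤ |A + A| ≤ 15.
Lower bound 2|A|-1 is attained iff A is an arithmetic progression.
Enumerate sums a + a' for a ≤ a' (symmetric, so this suffices):
a = -6: -6+-6=-12, -6+-4=-10, -6+-2=-8, -6+6=0, -6+7=1
a = -4: -4+-4=-8, -4+-2=-6, -4+6=2, -4+7=3
a = -2: -2+-2=-4, -2+6=4, -2+7=5
a = 6: 6+6=12, 6+7=13
a = 7: 7+7=14
Distinct sums: {-12, -10, -8, -6, -4, 0, 1, 2, 3, 4, 5, 12, 13, 14}
|A + A| = 14

|A + A| = 14


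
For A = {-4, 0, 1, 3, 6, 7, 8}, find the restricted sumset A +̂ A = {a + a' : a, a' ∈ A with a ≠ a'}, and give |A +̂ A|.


Restricted sumset: A +̂ A = {a + a' : a ∈ A, a' ∈ A, a ≠ a'}.
Equivalently, take A + A and drop any sum 2a that is achievable ONLY as a + a for a ∈ A (i.e. sums representable only with equal summands).
Enumerate pairs (a, a') with a < a' (symmetric, so each unordered pair gives one sum; this covers all a ≠ a'):
  -4 + 0 = -4
  -4 + 1 = -3
  -4 + 3 = -1
  -4 + 6 = 2
  -4 + 7 = 3
  -4 + 8 = 4
  0 + 1 = 1
  0 + 3 = 3
  0 + 6 = 6
  0 + 7 = 7
  0 + 8 = 8
  1 + 3 = 4
  1 + 6 = 7
  1 + 7 = 8
  1 + 8 = 9
  3 + 6 = 9
  3 + 7 = 10
  3 + 8 = 11
  6 + 7 = 13
  6 + 8 = 14
  7 + 8 = 15
Collected distinct sums: {-4, -3, -1, 1, 2, 3, 4, 6, 7, 8, 9, 10, 11, 13, 14, 15}
|A +̂ A| = 16
(Reference bound: |A +̂ A| ≥ 2|A| - 3 for |A| ≥ 2, with |A| = 7 giving ≥ 11.)

|A +̂ A| = 16


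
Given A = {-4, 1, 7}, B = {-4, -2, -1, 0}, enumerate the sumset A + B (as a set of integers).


A + B = {a + b : a ∈ A, b ∈ B}.
Enumerate all |A|·|B| = 3·4 = 12 pairs (a, b) and collect distinct sums.
a = -4: -4+-4=-8, -4+-2=-6, -4+-1=-5, -4+0=-4
a = 1: 1+-4=-3, 1+-2=-1, 1+-1=0, 1+0=1
a = 7: 7+-4=3, 7+-2=5, 7+-1=6, 7+0=7
Collecting distinct sums: A + B = {-8, -6, -5, -4, -3, -1, 0, 1, 3, 5, 6, 7}
|A + B| = 12

A + B = {-8, -6, -5, -4, -3, -1, 0, 1, 3, 5, 6, 7}


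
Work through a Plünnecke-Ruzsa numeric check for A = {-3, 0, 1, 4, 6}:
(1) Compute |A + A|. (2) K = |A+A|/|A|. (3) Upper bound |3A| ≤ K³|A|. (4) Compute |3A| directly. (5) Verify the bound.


|A| = 5.
Step 1: Compute A + A by enumerating all 25 pairs.
A + A = {-6, -3, -2, 0, 1, 2, 3, 4, 5, 6, 7, 8, 10, 12}, so |A + A| = 14.
Step 2: Doubling constant K = |A + A|/|A| = 14/5 = 14/5 ≈ 2.8000.
Step 3: Plünnecke-Ruzsa gives |3A| ≤ K³·|A| = (2.8000)³ · 5 ≈ 109.7600.
Step 4: Compute 3A = A + A + A directly by enumerating all triples (a,b,c) ∈ A³; |3A| = 23.
Step 5: Check 23 ≤ 109.7600? Yes ✓.

K = 14/5, Plünnecke-Ruzsa bound K³|A| ≈ 109.7600, |3A| = 23, inequality holds.


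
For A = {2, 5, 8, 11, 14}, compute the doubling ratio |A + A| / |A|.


|A| = 5.
Compute A + A by enumerating all 25 pairs.
A + A = {4, 7, 10, 13, 16, 19, 22, 25, 28}, so |A + A| = 9.
K = |A + A| / |A| = 9/5 (already in lowest terms) ≈ 1.8000.
Reference: AP of size 5 gives K = 9/5 ≈ 1.8000; a fully generic set of size 5 gives K ≈ 3.0000.

|A| = 5, |A + A| = 9, K = 9/5.


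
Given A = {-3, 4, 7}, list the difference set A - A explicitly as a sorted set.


A - A = {a - a' : a, a' ∈ A}.
Compute a - a' for each ordered pair (a, a'):
a = -3: -3--3=0, -3-4=-7, -3-7=-10
a = 4: 4--3=7, 4-4=0, 4-7=-3
a = 7: 7--3=10, 7-4=3, 7-7=0
Collecting distinct values (and noting 0 appears from a-a):
A - A = {-10, -7, -3, 0, 3, 7, 10}
|A - A| = 7

A - A = {-10, -7, -3, 0, 3, 7, 10}


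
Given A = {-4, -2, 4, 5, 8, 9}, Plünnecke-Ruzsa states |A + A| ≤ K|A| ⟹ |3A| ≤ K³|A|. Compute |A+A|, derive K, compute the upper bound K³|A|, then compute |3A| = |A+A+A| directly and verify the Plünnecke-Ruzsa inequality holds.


|A| = 6.
Step 1: Compute A + A by enumerating all 36 pairs.
A + A = {-8, -6, -4, 0, 1, 2, 3, 4, 5, 6, 7, 8, 9, 10, 12, 13, 14, 16, 17, 18}, so |A + A| = 20.
Step 2: Doubling constant K = |A + A|/|A| = 20/6 = 20/6 ≈ 3.3333.
Step 3: Plünnecke-Ruzsa gives |3A| ≤ K³·|A| = (3.3333)³ · 6 ≈ 222.2222.
Step 4: Compute 3A = A + A + A directly by enumerating all triples (a,b,c) ∈ A³; |3A| = 36.
Step 5: Check 36 ≤ 222.2222? Yes ✓.

K = 20/6, Plünnecke-Ruzsa bound K³|A| ≈ 222.2222, |3A| = 36, inequality holds.


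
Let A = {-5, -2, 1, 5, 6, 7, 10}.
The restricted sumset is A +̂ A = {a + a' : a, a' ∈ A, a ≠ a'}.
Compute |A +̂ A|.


Restricted sumset: A +̂ A = {a + a' : a ∈ A, a' ∈ A, a ≠ a'}.
Equivalently, take A + A and drop any sum 2a that is achievable ONLY as a + a for a ∈ A (i.e. sums representable only with equal summands).
Enumerate pairs (a, a') with a < a' (symmetric, so each unordered pair gives one sum; this covers all a ≠ a'):
  -5 + -2 = -7
  -5 + 1 = -4
  -5 + 5 = 0
  -5 + 6 = 1
  -5 + 7 = 2
  -5 + 10 = 5
  -2 + 1 = -1
  -2 + 5 = 3
  -2 + 6 = 4
  -2 + 7 = 5
  -2 + 10 = 8
  1 + 5 = 6
  1 + 6 = 7
  1 + 7 = 8
  1 + 10 = 11
  5 + 6 = 11
  5 + 7 = 12
  5 + 10 = 15
  6 + 7 = 13
  6 + 10 = 16
  7 + 10 = 17
Collected distinct sums: {-7, -4, -1, 0, 1, 2, 3, 4, 5, 6, 7, 8, 11, 12, 13, 15, 16, 17}
|A +̂ A| = 18
(Reference bound: |A +̂ A| ≥ 2|A| - 3 for |A| ≥ 2, with |A| = 7 giving ≥ 11.)

|A +̂ A| = 18


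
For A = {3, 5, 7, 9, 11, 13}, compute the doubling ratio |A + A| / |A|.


|A| = 6.
Compute A + A by enumerating all 36 pairs.
A + A = {6, 8, 10, 12, 14, 16, 18, 20, 22, 24, 26}, so |A + A| = 11.
K = |A + A| / |A| = 11/6 (already in lowest terms) ≈ 1.8333.
Reference: AP of size 6 gives K = 11/6 ≈ 1.8333; a fully generic set of size 6 gives K ≈ 3.5000.

|A| = 6, |A + A| = 11, K = 11/6.


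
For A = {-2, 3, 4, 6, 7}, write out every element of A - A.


A - A = {a - a' : a, a' ∈ A}.
Compute a - a' for each ordered pair (a, a'):
a = -2: -2--2=0, -2-3=-5, -2-4=-6, -2-6=-8, -2-7=-9
a = 3: 3--2=5, 3-3=0, 3-4=-1, 3-6=-3, 3-7=-4
a = 4: 4--2=6, 4-3=1, 4-4=0, 4-6=-2, 4-7=-3
a = 6: 6--2=8, 6-3=3, 6-4=2, 6-6=0, 6-7=-1
a = 7: 7--2=9, 7-3=4, 7-4=3, 7-6=1, 7-7=0
Collecting distinct values (and noting 0 appears from a-a):
A - A = {-9, -8, -6, -5, -4, -3, -2, -1, 0, 1, 2, 3, 4, 5, 6, 8, 9}
|A - A| = 17

A - A = {-9, -8, -6, -5, -4, -3, -2, -1, 0, 1, 2, 3, 4, 5, 6, 8, 9}


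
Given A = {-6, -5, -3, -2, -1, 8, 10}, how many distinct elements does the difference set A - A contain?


A - A = {a - a' : a, a' ∈ A}; |A| = 7.
Bounds: 2|A|-1 ≤ |A - A| ≤ |A|² - |A| + 1, i.e. 13 ≤ |A - A| ≤ 43.
Note: 0 ∈ A - A always (from a - a). The set is symmetric: if d ∈ A - A then -d ∈ A - A.
Enumerate nonzero differences d = a - a' with a > a' (then include -d):
Positive differences: {1, 2, 3, 4, 5, 9, 10, 11, 12, 13, 14, 15, 16}
Full difference set: {0} ∪ (positive diffs) ∪ (negative diffs).
|A - A| = 1 + 2·13 = 27 (matches direct enumeration: 27).

|A - A| = 27


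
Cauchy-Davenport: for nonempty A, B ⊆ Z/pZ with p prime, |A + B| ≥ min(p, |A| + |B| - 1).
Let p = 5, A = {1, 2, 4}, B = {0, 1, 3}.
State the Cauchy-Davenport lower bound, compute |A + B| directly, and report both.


Cauchy-Davenport: |A + B| ≥ min(p, |A| + |B| - 1) for A, B nonempty in Z/pZ.
|A| = 3, |B| = 3, p = 5.
CD lower bound = min(5, 3 + 3 - 1) = min(5, 5) = 5.
Compute A + B mod 5 directly:
a = 1: 1+0=1, 1+1=2, 1+3=4
a = 2: 2+0=2, 2+1=3, 2+3=0
a = 4: 4+0=4, 4+1=0, 4+3=2
A + B = {0, 1, 2, 3, 4}, so |A + B| = 5.
Verify: 5 ≥ 5? Yes ✓.

CD lower bound = 5, actual |A + B| = 5.


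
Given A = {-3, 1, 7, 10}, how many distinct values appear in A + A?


A + A = {a + a' : a, a' ∈ A}; |A| = 4.
General bounds: 2|A| - 1 ≤ |A + A| ≤ |A|(|A|+1)/2, i.e. 7 ≤ |A + A| ≤ 10.
Lower bound 2|A|-1 is attained iff A is an arithmetic progression.
Enumerate sums a + a' for a ≤ a' (symmetric, so this suffices):
a = -3: -3+-3=-6, -3+1=-2, -3+7=4, -3+10=7
a = 1: 1+1=2, 1+7=8, 1+10=11
a = 7: 7+7=14, 7+10=17
a = 10: 10+10=20
Distinct sums: {-6, -2, 2, 4, 7, 8, 11, 14, 17, 20}
|A + A| = 10

|A + A| = 10


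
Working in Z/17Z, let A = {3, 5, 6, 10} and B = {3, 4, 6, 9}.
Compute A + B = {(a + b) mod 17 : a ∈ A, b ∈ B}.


Work in Z/17Z: reduce every sum a + b modulo 17.
Enumerate all 16 pairs:
a = 3: 3+3=6, 3+4=7, 3+6=9, 3+9=12
a = 5: 5+3=8, 5+4=9, 5+6=11, 5+9=14
a = 6: 6+3=9, 6+4=10, 6+6=12, 6+9=15
a = 10: 10+3=13, 10+4=14, 10+6=16, 10+9=2
Distinct residues collected: {2, 6, 7, 8, 9, 10, 11, 12, 13, 14, 15, 16}
|A + B| = 12 (out of 17 total residues).

A + B = {2, 6, 7, 8, 9, 10, 11, 12, 13, 14, 15, 16}


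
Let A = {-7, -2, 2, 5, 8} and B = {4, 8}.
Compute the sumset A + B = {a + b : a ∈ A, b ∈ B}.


A + B = {a + b : a ∈ A, b ∈ B}.
Enumerate all |A|·|B| = 5·2 = 10 pairs (a, b) and collect distinct sums.
a = -7: -7+4=-3, -7+8=1
a = -2: -2+4=2, -2+8=6
a = 2: 2+4=6, 2+8=10
a = 5: 5+4=9, 5+8=13
a = 8: 8+4=12, 8+8=16
Collecting distinct sums: A + B = {-3, 1, 2, 6, 9, 10, 12, 13, 16}
|A + B| = 9

A + B = {-3, 1, 2, 6, 9, 10, 12, 13, 16}


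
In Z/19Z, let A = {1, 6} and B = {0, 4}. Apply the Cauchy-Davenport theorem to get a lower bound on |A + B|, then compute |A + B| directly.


Cauchy-Davenport: |A + B| ≥ min(p, |A| + |B| - 1) for A, B nonempty in Z/pZ.
|A| = 2, |B| = 2, p = 19.
CD lower bound = min(19, 2 + 2 - 1) = min(19, 3) = 3.
Compute A + B mod 19 directly:
a = 1: 1+0=1, 1+4=5
a = 6: 6+0=6, 6+4=10
A + B = {1, 5, 6, 10}, so |A + B| = 4.
Verify: 4 ≥ 3? Yes ✓.

CD lower bound = 3, actual |A + B| = 4.


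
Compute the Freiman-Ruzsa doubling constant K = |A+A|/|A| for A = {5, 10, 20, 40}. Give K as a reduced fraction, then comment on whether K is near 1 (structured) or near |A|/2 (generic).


|A| = 4.
Compute A + A by enumerating all 16 pairs.
A + A = {10, 15, 20, 25, 30, 40, 45, 50, 60, 80}, so |A + A| = 10.
K = |A + A| / |A| = 10/4 = 5/2 ≈ 2.5000.
Reference: AP of size 4 gives K = 7/4 ≈ 1.7500; a fully generic set of size 4 gives K ≈ 2.5000.

|A| = 4, |A + A| = 10, K = 10/4 = 5/2.


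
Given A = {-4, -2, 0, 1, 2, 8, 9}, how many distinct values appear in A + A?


A + A = {a + a' : a, a' ∈ A}; |A| = 7.
General bounds: 2|A| - 1 ≤ |A + A| ≤ |A|(|A|+1)/2, i.e. 13 ≤ |A + A| ≤ 28.
Lower bound 2|A|-1 is attained iff A is an arithmetic progression.
Enumerate sums a + a' for a ≤ a' (symmetric, so this suffices):
a = -4: -4+-4=-8, -4+-2=-6, -4+0=-4, -4+1=-3, -4+2=-2, -4+8=4, -4+9=5
a = -2: -2+-2=-4, -2+0=-2, -2+1=-1, -2+2=0, -2+8=6, -2+9=7
a = 0: 0+0=0, 0+1=1, 0+2=2, 0+8=8, 0+9=9
a = 1: 1+1=2, 1+2=3, 1+8=9, 1+9=10
a = 2: 2+2=4, 2+8=10, 2+9=11
a = 8: 8+8=16, 8+9=17
a = 9: 9+9=18
Distinct sums: {-8, -6, -4, -3, -2, -1, 0, 1, 2, 3, 4, 5, 6, 7, 8, 9, 10, 11, 16, 17, 18}
|A + A| = 21

|A + A| = 21


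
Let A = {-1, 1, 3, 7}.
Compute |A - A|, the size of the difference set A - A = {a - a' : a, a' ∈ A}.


A - A = {a - a' : a, a' ∈ A}; |A| = 4.
Bounds: 2|A|-1 ≤ |A - A| ≤ |A|² - |A| + 1, i.e. 7 ≤ |A - A| ≤ 13.
Note: 0 ∈ A - A always (from a - a). The set is symmetric: if d ∈ A - A then -d ∈ A - A.
Enumerate nonzero differences d = a - a' with a > a' (then include -d):
Positive differences: {2, 4, 6, 8}
Full difference set: {0} ∪ (positive diffs) ∪ (negative diffs).
|A - A| = 1 + 2·4 = 9 (matches direct enumeration: 9).

|A - A| = 9


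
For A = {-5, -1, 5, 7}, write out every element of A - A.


A - A = {a - a' : a, a' ∈ A}.
Compute a - a' for each ordered pair (a, a'):
a = -5: -5--5=0, -5--1=-4, -5-5=-10, -5-7=-12
a = -1: -1--5=4, -1--1=0, -1-5=-6, -1-7=-8
a = 5: 5--5=10, 5--1=6, 5-5=0, 5-7=-2
a = 7: 7--5=12, 7--1=8, 7-5=2, 7-7=0
Collecting distinct values (and noting 0 appears from a-a):
A - A = {-12, -10, -8, -6, -4, -2, 0, 2, 4, 6, 8, 10, 12}
|A - A| = 13

A - A = {-12, -10, -8, -6, -4, -2, 0, 2, 4, 6, 8, 10, 12}


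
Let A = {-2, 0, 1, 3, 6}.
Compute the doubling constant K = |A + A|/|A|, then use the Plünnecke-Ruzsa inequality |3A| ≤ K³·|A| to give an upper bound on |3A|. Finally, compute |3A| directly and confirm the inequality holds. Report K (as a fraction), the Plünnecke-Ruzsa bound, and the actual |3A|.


|A| = 5.
Step 1: Compute A + A by enumerating all 25 pairs.
A + A = {-4, -2, -1, 0, 1, 2, 3, 4, 6, 7, 9, 12}, so |A + A| = 12.
Step 2: Doubling constant K = |A + A|/|A| = 12/5 = 12/5 ≈ 2.4000.
Step 3: Plünnecke-Ruzsa gives |3A| ≤ K³·|A| = (2.4000)³ · 5 ≈ 69.1200.
Step 4: Compute 3A = A + A + A directly by enumerating all triples (a,b,c) ∈ A³; |3A| = 20.
Step 5: Check 20 ≤ 69.1200? Yes ✓.

K = 12/5, Plünnecke-Ruzsa bound K³|A| ≈ 69.1200, |3A| = 20, inequality holds.


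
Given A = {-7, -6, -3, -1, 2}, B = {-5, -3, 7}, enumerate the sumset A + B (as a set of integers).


A + B = {a + b : a ∈ A, b ∈ B}.
Enumerate all |A|·|B| = 5·3 = 15 pairs (a, b) and collect distinct sums.
a = -7: -7+-5=-12, -7+-3=-10, -7+7=0
a = -6: -6+-5=-11, -6+-3=-9, -6+7=1
a = -3: -3+-5=-8, -3+-3=-6, -3+7=4
a = -1: -1+-5=-6, -1+-3=-4, -1+7=6
a = 2: 2+-5=-3, 2+-3=-1, 2+7=9
Collecting distinct sums: A + B = {-12, -11, -10, -9, -8, -6, -4, -3, -1, 0, 1, 4, 6, 9}
|A + B| = 14

A + B = {-12, -11, -10, -9, -8, -6, -4, -3, -1, 0, 1, 4, 6, 9}


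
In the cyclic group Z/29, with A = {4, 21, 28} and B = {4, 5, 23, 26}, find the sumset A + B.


Work in Z/29Z: reduce every sum a + b modulo 29.
Enumerate all 12 pairs:
a = 4: 4+4=8, 4+5=9, 4+23=27, 4+26=1
a = 21: 21+4=25, 21+5=26, 21+23=15, 21+26=18
a = 28: 28+4=3, 28+5=4, 28+23=22, 28+26=25
Distinct residues collected: {1, 3, 4, 8, 9, 15, 18, 22, 25, 26, 27}
|A + B| = 11 (out of 29 total residues).

A + B = {1, 3, 4, 8, 9, 15, 18, 22, 25, 26, 27}


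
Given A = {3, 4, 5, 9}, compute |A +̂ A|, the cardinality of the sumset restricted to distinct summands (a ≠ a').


Restricted sumset: A +̂ A = {a + a' : a ∈ A, a' ∈ A, a ≠ a'}.
Equivalently, take A + A and drop any sum 2a that is achievable ONLY as a + a for a ∈ A (i.e. sums representable only with equal summands).
Enumerate pairs (a, a') with a < a' (symmetric, so each unordered pair gives one sum; this covers all a ≠ a'):
  3 + 4 = 7
  3 + 5 = 8
  3 + 9 = 12
  4 + 5 = 9
  4 + 9 = 13
  5 + 9 = 14
Collected distinct sums: {7, 8, 9, 12, 13, 14}
|A +̂ A| = 6
(Reference bound: |A +̂ A| ≥ 2|A| - 3 for |A| ≥ 2, with |A| = 4 giving ≥ 5.)

|A +̂ A| = 6


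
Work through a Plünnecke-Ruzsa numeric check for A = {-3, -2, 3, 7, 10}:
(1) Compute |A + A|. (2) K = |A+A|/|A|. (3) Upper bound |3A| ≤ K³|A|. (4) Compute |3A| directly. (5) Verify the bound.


|A| = 5.
Step 1: Compute A + A by enumerating all 25 pairs.
A + A = {-6, -5, -4, 0, 1, 4, 5, 6, 7, 8, 10, 13, 14, 17, 20}, so |A + A| = 15.
Step 2: Doubling constant K = |A + A|/|A| = 15/5 = 15/5 ≈ 3.0000.
Step 3: Plünnecke-Ruzsa gives |3A| ≤ K³·|A| = (3.0000)³ · 5 ≈ 135.0000.
Step 4: Compute 3A = A + A + A directly by enumerating all triples (a,b,c) ∈ A³; |3A| = 31.
Step 5: Check 31 ≤ 135.0000? Yes ✓.

K = 15/5, Plünnecke-Ruzsa bound K³|A| ≈ 135.0000, |3A| = 31, inequality holds.


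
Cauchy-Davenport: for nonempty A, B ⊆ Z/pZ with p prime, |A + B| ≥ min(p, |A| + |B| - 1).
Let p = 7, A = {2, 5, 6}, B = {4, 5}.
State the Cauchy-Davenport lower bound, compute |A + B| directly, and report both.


Cauchy-Davenport: |A + B| ≥ min(p, |A| + |B| - 1) for A, B nonempty in Z/pZ.
|A| = 3, |B| = 2, p = 7.
CD lower bound = min(7, 3 + 2 - 1) = min(7, 4) = 4.
Compute A + B mod 7 directly:
a = 2: 2+4=6, 2+5=0
a = 5: 5+4=2, 5+5=3
a = 6: 6+4=3, 6+5=4
A + B = {0, 2, 3, 4, 6}, so |A + B| = 5.
Verify: 5 ≥ 4? Yes ✓.

CD lower bound = 4, actual |A + B| = 5.


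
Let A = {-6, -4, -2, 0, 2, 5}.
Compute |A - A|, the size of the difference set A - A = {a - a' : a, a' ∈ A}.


A - A = {a - a' : a, a' ∈ A}; |A| = 6.
Bounds: 2|A|-1 ≤ |A - A| ≤ |A|² - |A| + 1, i.e. 11 ≤ |A - A| ≤ 31.
Note: 0 ∈ A - A always (from a - a). The set is symmetric: if d ∈ A - A then -d ∈ A - A.
Enumerate nonzero differences d = a - a' with a > a' (then include -d):
Positive differences: {2, 3, 4, 5, 6, 7, 8, 9, 11}
Full difference set: {0} ∪ (positive diffs) ∪ (negative diffs).
|A - A| = 1 + 2·9 = 19 (matches direct enumeration: 19).

|A - A| = 19


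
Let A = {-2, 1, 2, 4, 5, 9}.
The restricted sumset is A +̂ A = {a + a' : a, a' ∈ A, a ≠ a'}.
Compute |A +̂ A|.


Restricted sumset: A +̂ A = {a + a' : a ∈ A, a' ∈ A, a ≠ a'}.
Equivalently, take A + A and drop any sum 2a that is achievable ONLY as a + a for a ∈ A (i.e. sums representable only with equal summands).
Enumerate pairs (a, a') with a < a' (symmetric, so each unordered pair gives one sum; this covers all a ≠ a'):
  -2 + 1 = -1
  -2 + 2 = 0
  -2 + 4 = 2
  -2 + 5 = 3
  -2 + 9 = 7
  1 + 2 = 3
  1 + 4 = 5
  1 + 5 = 6
  1 + 9 = 10
  2 + 4 = 6
  2 + 5 = 7
  2 + 9 = 11
  4 + 5 = 9
  4 + 9 = 13
  5 + 9 = 14
Collected distinct sums: {-1, 0, 2, 3, 5, 6, 7, 9, 10, 11, 13, 14}
|A +̂ A| = 12
(Reference bound: |A +̂ A| ≥ 2|A| - 3 for |A| ≥ 2, with |A| = 6 giving ≥ 9.)

|A +̂ A| = 12


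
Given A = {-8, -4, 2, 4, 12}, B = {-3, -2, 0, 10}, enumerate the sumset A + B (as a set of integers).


A + B = {a + b : a ∈ A, b ∈ B}.
Enumerate all |A|·|B| = 5·4 = 20 pairs (a, b) and collect distinct sums.
a = -8: -8+-3=-11, -8+-2=-10, -8+0=-8, -8+10=2
a = -4: -4+-3=-7, -4+-2=-6, -4+0=-4, -4+10=6
a = 2: 2+-3=-1, 2+-2=0, 2+0=2, 2+10=12
a = 4: 4+-3=1, 4+-2=2, 4+0=4, 4+10=14
a = 12: 12+-3=9, 12+-2=10, 12+0=12, 12+10=22
Collecting distinct sums: A + B = {-11, -10, -8, -7, -6, -4, -1, 0, 1, 2, 4, 6, 9, 10, 12, 14, 22}
|A + B| = 17

A + B = {-11, -10, -8, -7, -6, -4, -1, 0, 1, 2, 4, 6, 9, 10, 12, 14, 22}


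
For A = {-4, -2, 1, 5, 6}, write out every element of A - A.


A - A = {a - a' : a, a' ∈ A}.
Compute a - a' for each ordered pair (a, a'):
a = -4: -4--4=0, -4--2=-2, -4-1=-5, -4-5=-9, -4-6=-10
a = -2: -2--4=2, -2--2=0, -2-1=-3, -2-5=-7, -2-6=-8
a = 1: 1--4=5, 1--2=3, 1-1=0, 1-5=-4, 1-6=-5
a = 5: 5--4=9, 5--2=7, 5-1=4, 5-5=0, 5-6=-1
a = 6: 6--4=10, 6--2=8, 6-1=5, 6-5=1, 6-6=0
Collecting distinct values (and noting 0 appears from a-a):
A - A = {-10, -9, -8, -7, -5, -4, -3, -2, -1, 0, 1, 2, 3, 4, 5, 7, 8, 9, 10}
|A - A| = 19

A - A = {-10, -9, -8, -7, -5, -4, -3, -2, -1, 0, 1, 2, 3, 4, 5, 7, 8, 9, 10}


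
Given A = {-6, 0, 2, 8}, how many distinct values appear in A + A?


A + A = {a + a' : a, a' ∈ A}; |A| = 4.
General bounds: 2|A| - 1 ≤ |A + A| ≤ |A|(|A|+1)/2, i.e. 7 ≤ |A + A| ≤ 10.
Lower bound 2|A|-1 is attained iff A is an arithmetic progression.
Enumerate sums a + a' for a ≤ a' (symmetric, so this suffices):
a = -6: -6+-6=-12, -6+0=-6, -6+2=-4, -6+8=2
a = 0: 0+0=0, 0+2=2, 0+8=8
a = 2: 2+2=4, 2+8=10
a = 8: 8+8=16
Distinct sums: {-12, -6, -4, 0, 2, 4, 8, 10, 16}
|A + A| = 9

|A + A| = 9


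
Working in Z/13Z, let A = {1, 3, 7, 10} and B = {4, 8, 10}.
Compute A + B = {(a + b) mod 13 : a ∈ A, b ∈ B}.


Work in Z/13Z: reduce every sum a + b modulo 13.
Enumerate all 12 pairs:
a = 1: 1+4=5, 1+8=9, 1+10=11
a = 3: 3+4=7, 3+8=11, 3+10=0
a = 7: 7+4=11, 7+8=2, 7+10=4
a = 10: 10+4=1, 10+8=5, 10+10=7
Distinct residues collected: {0, 1, 2, 4, 5, 7, 9, 11}
|A + B| = 8 (out of 13 total residues).

A + B = {0, 1, 2, 4, 5, 7, 9, 11}


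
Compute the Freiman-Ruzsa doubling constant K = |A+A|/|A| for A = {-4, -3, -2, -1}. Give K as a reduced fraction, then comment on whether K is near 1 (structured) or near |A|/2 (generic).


|A| = 4.
Compute A + A by enumerating all 16 pairs.
A + A = {-8, -7, -6, -5, -4, -3, -2}, so |A + A| = 7.
K = |A + A| / |A| = 7/4 (already in lowest terms) ≈ 1.7500.
Reference: AP of size 4 gives K = 7/4 ≈ 1.7500; a fully generic set of size 4 gives K ≈ 2.5000.

|A| = 4, |A + A| = 7, K = 7/4.


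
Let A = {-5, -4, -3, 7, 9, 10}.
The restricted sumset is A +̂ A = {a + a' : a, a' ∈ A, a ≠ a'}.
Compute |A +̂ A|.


Restricted sumset: A +̂ A = {a + a' : a ∈ A, a' ∈ A, a ≠ a'}.
Equivalently, take A + A and drop any sum 2a that is achievable ONLY as a + a for a ∈ A (i.e. sums representable only with equal summands).
Enumerate pairs (a, a') with a < a' (symmetric, so each unordered pair gives one sum; this covers all a ≠ a'):
  -5 + -4 = -9
  -5 + -3 = -8
  -5 + 7 = 2
  -5 + 9 = 4
  -5 + 10 = 5
  -4 + -3 = -7
  -4 + 7 = 3
  -4 + 9 = 5
  -4 + 10 = 6
  -3 + 7 = 4
  -3 + 9 = 6
  -3 + 10 = 7
  7 + 9 = 16
  7 + 10 = 17
  9 + 10 = 19
Collected distinct sums: {-9, -8, -7, 2, 3, 4, 5, 6, 7, 16, 17, 19}
|A +̂ A| = 12
(Reference bound: |A +̂ A| ≥ 2|A| - 3 for |A| ≥ 2, with |A| = 6 giving ≥ 9.)

|A +̂ A| = 12


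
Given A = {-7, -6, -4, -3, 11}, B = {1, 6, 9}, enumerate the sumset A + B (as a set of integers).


A + B = {a + b : a ∈ A, b ∈ B}.
Enumerate all |A|·|B| = 5·3 = 15 pairs (a, b) and collect distinct sums.
a = -7: -7+1=-6, -7+6=-1, -7+9=2
a = -6: -6+1=-5, -6+6=0, -6+9=3
a = -4: -4+1=-3, -4+6=2, -4+9=5
a = -3: -3+1=-2, -3+6=3, -3+9=6
a = 11: 11+1=12, 11+6=17, 11+9=20
Collecting distinct sums: A + B = {-6, -5, -3, -2, -1, 0, 2, 3, 5, 6, 12, 17, 20}
|A + B| = 13

A + B = {-6, -5, -3, -2, -1, 0, 2, 3, 5, 6, 12, 17, 20}


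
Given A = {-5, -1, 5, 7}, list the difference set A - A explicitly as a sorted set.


A - A = {a - a' : a, a' ∈ A}.
Compute a - a' for each ordered pair (a, a'):
a = -5: -5--5=0, -5--1=-4, -5-5=-10, -5-7=-12
a = -1: -1--5=4, -1--1=0, -1-5=-6, -1-7=-8
a = 5: 5--5=10, 5--1=6, 5-5=0, 5-7=-2
a = 7: 7--5=12, 7--1=8, 7-5=2, 7-7=0
Collecting distinct values (and noting 0 appears from a-a):
A - A = {-12, -10, -8, -6, -4, -2, 0, 2, 4, 6, 8, 10, 12}
|A - A| = 13

A - A = {-12, -10, -8, -6, -4, -2, 0, 2, 4, 6, 8, 10, 12}


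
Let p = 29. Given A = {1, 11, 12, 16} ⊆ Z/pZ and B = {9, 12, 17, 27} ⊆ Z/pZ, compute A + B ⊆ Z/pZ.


Work in Z/29Z: reduce every sum a + b modulo 29.
Enumerate all 16 pairs:
a = 1: 1+9=10, 1+12=13, 1+17=18, 1+27=28
a = 11: 11+9=20, 11+12=23, 11+17=28, 11+27=9
a = 12: 12+9=21, 12+12=24, 12+17=0, 12+27=10
a = 16: 16+9=25, 16+12=28, 16+17=4, 16+27=14
Distinct residues collected: {0, 4, 9, 10, 13, 14, 18, 20, 21, 23, 24, 25, 28}
|A + B| = 13 (out of 29 total residues).

A + B = {0, 4, 9, 10, 13, 14, 18, 20, 21, 23, 24, 25, 28}


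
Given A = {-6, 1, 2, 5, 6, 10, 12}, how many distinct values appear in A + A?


A + A = {a + a' : a, a' ∈ A}; |A| = 7.
General bounds: 2|A| - 1 ≤ |A + A| ≤ |A|(|A|+1)/2, i.e. 13 ≤ |A + A| ≤ 28.
Lower bound 2|A|-1 is attained iff A is an arithmetic progression.
Enumerate sums a + a' for a ≤ a' (symmetric, so this suffices):
a = -6: -6+-6=-12, -6+1=-5, -6+2=-4, -6+5=-1, -6+6=0, -6+10=4, -6+12=6
a = 1: 1+1=2, 1+2=3, 1+5=6, 1+6=7, 1+10=11, 1+12=13
a = 2: 2+2=4, 2+5=7, 2+6=8, 2+10=12, 2+12=14
a = 5: 5+5=10, 5+6=11, 5+10=15, 5+12=17
a = 6: 6+6=12, 6+10=16, 6+12=18
a = 10: 10+10=20, 10+12=22
a = 12: 12+12=24
Distinct sums: {-12, -5, -4, -1, 0, 2, 3, 4, 6, 7, 8, 10, 11, 12, 13, 14, 15, 16, 17, 18, 20, 22, 24}
|A + A| = 23

|A + A| = 23


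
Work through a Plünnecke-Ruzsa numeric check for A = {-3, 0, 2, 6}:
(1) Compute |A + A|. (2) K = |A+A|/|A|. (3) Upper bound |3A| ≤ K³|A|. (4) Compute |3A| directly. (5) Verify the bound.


|A| = 4.
Step 1: Compute A + A by enumerating all 16 pairs.
A + A = {-6, -3, -1, 0, 2, 3, 4, 6, 8, 12}, so |A + A| = 10.
Step 2: Doubling constant K = |A + A|/|A| = 10/4 = 10/4 ≈ 2.5000.
Step 3: Plünnecke-Ruzsa gives |3A| ≤ K³·|A| = (2.5000)³ · 4 ≈ 62.5000.
Step 4: Compute 3A = A + A + A directly by enumerating all triples (a,b,c) ∈ A³; |3A| = 18.
Step 5: Check 18 ≤ 62.5000? Yes ✓.

K = 10/4, Plünnecke-Ruzsa bound K³|A| ≈ 62.5000, |3A| = 18, inequality holds.


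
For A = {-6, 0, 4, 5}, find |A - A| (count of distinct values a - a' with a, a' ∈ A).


A - A = {a - a' : a, a' ∈ A}; |A| = 4.
Bounds: 2|A|-1 ≤ |A - A| ≤ |A|² - |A| + 1, i.e. 7 ≤ |A - A| ≤ 13.
Note: 0 ∈ A - A always (from a - a). The set is symmetric: if d ∈ A - A then -d ∈ A - A.
Enumerate nonzero differences d = a - a' with a > a' (then include -d):
Positive differences: {1, 4, 5, 6, 10, 11}
Full difference set: {0} ∪ (positive diffs) ∪ (negative diffs).
|A - A| = 1 + 2·6 = 13 (matches direct enumeration: 13).

|A - A| = 13


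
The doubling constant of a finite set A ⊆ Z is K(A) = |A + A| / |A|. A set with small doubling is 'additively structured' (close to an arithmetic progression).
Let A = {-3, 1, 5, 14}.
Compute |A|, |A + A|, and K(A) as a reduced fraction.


|A| = 4.
Compute A + A by enumerating all 16 pairs.
A + A = {-6, -2, 2, 6, 10, 11, 15, 19, 28}, so |A + A| = 9.
K = |A + A| / |A| = 9/4 (already in lowest terms) ≈ 2.2500.
Reference: AP of size 4 gives K = 7/4 ≈ 1.7500; a fully generic set of size 4 gives K ≈ 2.5000.

|A| = 4, |A + A| = 9, K = 9/4.


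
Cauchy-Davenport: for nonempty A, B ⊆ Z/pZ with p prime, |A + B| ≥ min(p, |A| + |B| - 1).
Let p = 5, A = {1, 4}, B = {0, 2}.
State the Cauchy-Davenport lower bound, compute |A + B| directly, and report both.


Cauchy-Davenport: |A + B| ≥ min(p, |A| + |B| - 1) for A, B nonempty in Z/pZ.
|A| = 2, |B| = 2, p = 5.
CD lower bound = min(5, 2 + 2 - 1) = min(5, 3) = 3.
Compute A + B mod 5 directly:
a = 1: 1+0=1, 1+2=3
a = 4: 4+0=4, 4+2=1
A + B = {1, 3, 4}, so |A + B| = 3.
Verify: 3 ≥ 3? Yes ✓.

CD lower bound = 3, actual |A + B| = 3.


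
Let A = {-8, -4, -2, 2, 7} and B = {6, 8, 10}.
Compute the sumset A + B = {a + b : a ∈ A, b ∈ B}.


A + B = {a + b : a ∈ A, b ∈ B}.
Enumerate all |A|·|B| = 5·3 = 15 pairs (a, b) and collect distinct sums.
a = -8: -8+6=-2, -8+8=0, -8+10=2
a = -4: -4+6=2, -4+8=4, -4+10=6
a = -2: -2+6=4, -2+8=6, -2+10=8
a = 2: 2+6=8, 2+8=10, 2+10=12
a = 7: 7+6=13, 7+8=15, 7+10=17
Collecting distinct sums: A + B = {-2, 0, 2, 4, 6, 8, 10, 12, 13, 15, 17}
|A + B| = 11

A + B = {-2, 0, 2, 4, 6, 8, 10, 12, 13, 15, 17}


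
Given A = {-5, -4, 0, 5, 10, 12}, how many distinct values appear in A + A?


A + A = {a + a' : a, a' ∈ A}; |A| = 6.
General bounds: 2|A| - 1 ≤ |A + A| ≤ |A|(|A|+1)/2, i.e. 11 ≤ |A + A| ≤ 21.
Lower bound 2|A|-1 is attained iff A is an arithmetic progression.
Enumerate sums a + a' for a ≤ a' (symmetric, so this suffices):
a = -5: -5+-5=-10, -5+-4=-9, -5+0=-5, -5+5=0, -5+10=5, -5+12=7
a = -4: -4+-4=-8, -4+0=-4, -4+5=1, -4+10=6, -4+12=8
a = 0: 0+0=0, 0+5=5, 0+10=10, 0+12=12
a = 5: 5+5=10, 5+10=15, 5+12=17
a = 10: 10+10=20, 10+12=22
a = 12: 12+12=24
Distinct sums: {-10, -9, -8, -5, -4, 0, 1, 5, 6, 7, 8, 10, 12, 15, 17, 20, 22, 24}
|A + A| = 18

|A + A| = 18


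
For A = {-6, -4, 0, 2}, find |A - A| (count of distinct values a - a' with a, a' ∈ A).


A - A = {a - a' : a, a' ∈ A}; |A| = 4.
Bounds: 2|A|-1 ≤ |A - A| ≤ |A|² - |A| + 1, i.e. 7 ≤ |A - A| ≤ 13.
Note: 0 ∈ A - A always (from a - a). The set is symmetric: if d ∈ A - A then -d ∈ A - A.
Enumerate nonzero differences d = a - a' with a > a' (then include -d):
Positive differences: {2, 4, 6, 8}
Full difference set: {0} ∪ (positive diffs) ∪ (negative diffs).
|A - A| = 1 + 2·4 = 9 (matches direct enumeration: 9).

|A - A| = 9


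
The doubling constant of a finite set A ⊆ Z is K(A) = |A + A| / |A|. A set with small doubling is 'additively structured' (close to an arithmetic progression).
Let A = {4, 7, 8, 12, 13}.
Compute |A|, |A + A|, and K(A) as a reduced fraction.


|A| = 5.
Compute A + A by enumerating all 25 pairs.
A + A = {8, 11, 12, 14, 15, 16, 17, 19, 20, 21, 24, 25, 26}, so |A + A| = 13.
K = |A + A| / |A| = 13/5 (already in lowest terms) ≈ 2.6000.
Reference: AP of size 5 gives K = 9/5 ≈ 1.8000; a fully generic set of size 5 gives K ≈ 3.0000.

|A| = 5, |A + A| = 13, K = 13/5.


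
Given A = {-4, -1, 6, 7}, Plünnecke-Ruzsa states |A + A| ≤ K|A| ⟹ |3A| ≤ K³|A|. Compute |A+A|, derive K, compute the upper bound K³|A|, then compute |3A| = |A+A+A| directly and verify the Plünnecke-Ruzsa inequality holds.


|A| = 4.
Step 1: Compute A + A by enumerating all 16 pairs.
A + A = {-8, -5, -2, 2, 3, 5, 6, 12, 13, 14}, so |A + A| = 10.
Step 2: Doubling constant K = |A + A|/|A| = 10/4 = 10/4 ≈ 2.5000.
Step 3: Plünnecke-Ruzsa gives |3A| ≤ K³·|A| = (2.5000)³ · 4 ≈ 62.5000.
Step 4: Compute 3A = A + A + A directly by enumerating all triples (a,b,c) ∈ A³; |3A| = 20.
Step 5: Check 20 ≤ 62.5000? Yes ✓.

K = 10/4, Plünnecke-Ruzsa bound K³|A| ≈ 62.5000, |3A| = 20, inequality holds.


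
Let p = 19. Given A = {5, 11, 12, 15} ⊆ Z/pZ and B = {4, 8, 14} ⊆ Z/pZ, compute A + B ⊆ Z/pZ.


Work in Z/19Z: reduce every sum a + b modulo 19.
Enumerate all 12 pairs:
a = 5: 5+4=9, 5+8=13, 5+14=0
a = 11: 11+4=15, 11+8=0, 11+14=6
a = 12: 12+4=16, 12+8=1, 12+14=7
a = 15: 15+4=0, 15+8=4, 15+14=10
Distinct residues collected: {0, 1, 4, 6, 7, 9, 10, 13, 15, 16}
|A + B| = 10 (out of 19 total residues).

A + B = {0, 1, 4, 6, 7, 9, 10, 13, 15, 16}


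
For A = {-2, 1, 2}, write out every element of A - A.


A - A = {a - a' : a, a' ∈ A}.
Compute a - a' for each ordered pair (a, a'):
a = -2: -2--2=0, -2-1=-3, -2-2=-4
a = 1: 1--2=3, 1-1=0, 1-2=-1
a = 2: 2--2=4, 2-1=1, 2-2=0
Collecting distinct values (and noting 0 appears from a-a):
A - A = {-4, -3, -1, 0, 1, 3, 4}
|A - A| = 7

A - A = {-4, -3, -1, 0, 1, 3, 4}


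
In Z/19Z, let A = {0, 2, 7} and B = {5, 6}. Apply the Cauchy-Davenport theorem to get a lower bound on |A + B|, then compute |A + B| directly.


Cauchy-Davenport: |A + B| ≥ min(p, |A| + |B| - 1) for A, B nonempty in Z/pZ.
|A| = 3, |B| = 2, p = 19.
CD lower bound = min(19, 3 + 2 - 1) = min(19, 4) = 4.
Compute A + B mod 19 directly:
a = 0: 0+5=5, 0+6=6
a = 2: 2+5=7, 2+6=8
a = 7: 7+5=12, 7+6=13
A + B = {5, 6, 7, 8, 12, 13}, so |A + B| = 6.
Verify: 6 ≥ 4? Yes ✓.

CD lower bound = 4, actual |A + B| = 6.


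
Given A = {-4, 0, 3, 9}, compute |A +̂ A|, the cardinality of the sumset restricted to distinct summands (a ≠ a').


Restricted sumset: A +̂ A = {a + a' : a ∈ A, a' ∈ A, a ≠ a'}.
Equivalently, take A + A and drop any sum 2a that is achievable ONLY as a + a for a ∈ A (i.e. sums representable only with equal summands).
Enumerate pairs (a, a') with a < a' (symmetric, so each unordered pair gives one sum; this covers all a ≠ a'):
  -4 + 0 = -4
  -4 + 3 = -1
  -4 + 9 = 5
  0 + 3 = 3
  0 + 9 = 9
  3 + 9 = 12
Collected distinct sums: {-4, -1, 3, 5, 9, 12}
|A +̂ A| = 6
(Reference bound: |A +̂ A| ≥ 2|A| - 3 for |A| ≥ 2, with |A| = 4 giving ≥ 5.)

|A +̂ A| = 6


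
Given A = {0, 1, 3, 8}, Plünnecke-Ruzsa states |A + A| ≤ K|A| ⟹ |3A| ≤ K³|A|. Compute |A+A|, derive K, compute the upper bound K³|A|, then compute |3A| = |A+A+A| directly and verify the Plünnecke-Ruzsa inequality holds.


|A| = 4.
Step 1: Compute A + A by enumerating all 16 pairs.
A + A = {0, 1, 2, 3, 4, 6, 8, 9, 11, 16}, so |A + A| = 10.
Step 2: Doubling constant K = |A + A|/|A| = 10/4 = 10/4 ≈ 2.5000.
Step 3: Plünnecke-Ruzsa gives |3A| ≤ K³·|A| = (2.5000)³ · 4 ≈ 62.5000.
Step 4: Compute 3A = A + A + A directly by enumerating all triples (a,b,c) ∈ A³; |3A| = 18.
Step 5: Check 18 ≤ 62.5000? Yes ✓.

K = 10/4, Plünnecke-Ruzsa bound K³|A| ≈ 62.5000, |3A| = 18, inequality holds.


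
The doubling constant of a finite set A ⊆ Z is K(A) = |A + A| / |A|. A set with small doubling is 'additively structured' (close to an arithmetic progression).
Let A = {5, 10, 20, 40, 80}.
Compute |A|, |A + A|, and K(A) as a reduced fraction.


|A| = 5.
Compute A + A by enumerating all 25 pairs.
A + A = {10, 15, 20, 25, 30, 40, 45, 50, 60, 80, 85, 90, 100, 120, 160}, so |A + A| = 15.
K = |A + A| / |A| = 15/5 = 3/1 ≈ 3.0000.
Reference: AP of size 5 gives K = 9/5 ≈ 1.8000; a fully generic set of size 5 gives K ≈ 3.0000.

|A| = 5, |A + A| = 15, K = 15/5 = 3/1.


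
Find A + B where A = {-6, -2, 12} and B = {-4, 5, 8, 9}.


A + B = {a + b : a ∈ A, b ∈ B}.
Enumerate all |A|·|B| = 3·4 = 12 pairs (a, b) and collect distinct sums.
a = -6: -6+-4=-10, -6+5=-1, -6+8=2, -6+9=3
a = -2: -2+-4=-6, -2+5=3, -2+8=6, -2+9=7
a = 12: 12+-4=8, 12+5=17, 12+8=20, 12+9=21
Collecting distinct sums: A + B = {-10, -6, -1, 2, 3, 6, 7, 8, 17, 20, 21}
|A + B| = 11

A + B = {-10, -6, -1, 2, 3, 6, 7, 8, 17, 20, 21}


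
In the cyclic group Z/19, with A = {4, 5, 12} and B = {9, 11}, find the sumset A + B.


Work in Z/19Z: reduce every sum a + b modulo 19.
Enumerate all 6 pairs:
a = 4: 4+9=13, 4+11=15
a = 5: 5+9=14, 5+11=16
a = 12: 12+9=2, 12+11=4
Distinct residues collected: {2, 4, 13, 14, 15, 16}
|A + B| = 6 (out of 19 total residues).

A + B = {2, 4, 13, 14, 15, 16}


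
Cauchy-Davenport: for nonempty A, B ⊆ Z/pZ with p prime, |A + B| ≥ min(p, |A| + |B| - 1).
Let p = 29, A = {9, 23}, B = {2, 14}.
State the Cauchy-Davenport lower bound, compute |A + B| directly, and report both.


Cauchy-Davenport: |A + B| ≥ min(p, |A| + |B| - 1) for A, B nonempty in Z/pZ.
|A| = 2, |B| = 2, p = 29.
CD lower bound = min(29, 2 + 2 - 1) = min(29, 3) = 3.
Compute A + B mod 29 directly:
a = 9: 9+2=11, 9+14=23
a = 23: 23+2=25, 23+14=8
A + B = {8, 11, 23, 25}, so |A + B| = 4.
Verify: 4 ≥ 3? Yes ✓.

CD lower bound = 3, actual |A + B| = 4.


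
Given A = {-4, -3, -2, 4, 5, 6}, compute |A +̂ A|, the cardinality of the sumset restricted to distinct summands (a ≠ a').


Restricted sumset: A +̂ A = {a + a' : a ∈ A, a' ∈ A, a ≠ a'}.
Equivalently, take A + A and drop any sum 2a that is achievable ONLY as a + a for a ∈ A (i.e. sums representable only with equal summands).
Enumerate pairs (a, a') with a < a' (symmetric, so each unordered pair gives one sum; this covers all a ≠ a'):
  -4 + -3 = -7
  -4 + -2 = -6
  -4 + 4 = 0
  -4 + 5 = 1
  -4 + 6 = 2
  -3 + -2 = -5
  -3 + 4 = 1
  -3 + 5 = 2
  -3 + 6 = 3
  -2 + 4 = 2
  -2 + 5 = 3
  -2 + 6 = 4
  4 + 5 = 9
  4 + 6 = 10
  5 + 6 = 11
Collected distinct sums: {-7, -6, -5, 0, 1, 2, 3, 4, 9, 10, 11}
|A +̂ A| = 11
(Reference bound: |A +̂ A| ≥ 2|A| - 3 for |A| ≥ 2, with |A| = 6 giving ≥ 9.)

|A +̂ A| = 11


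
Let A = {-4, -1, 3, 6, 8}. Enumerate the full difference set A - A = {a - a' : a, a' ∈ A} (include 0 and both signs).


A - A = {a - a' : a, a' ∈ A}.
Compute a - a' for each ordered pair (a, a'):
a = -4: -4--4=0, -4--1=-3, -4-3=-7, -4-6=-10, -4-8=-12
a = -1: -1--4=3, -1--1=0, -1-3=-4, -1-6=-7, -1-8=-9
a = 3: 3--4=7, 3--1=4, 3-3=0, 3-6=-3, 3-8=-5
a = 6: 6--4=10, 6--1=7, 6-3=3, 6-6=0, 6-8=-2
a = 8: 8--4=12, 8--1=9, 8-3=5, 8-6=2, 8-8=0
Collecting distinct values (and noting 0 appears from a-a):
A - A = {-12, -10, -9, -7, -5, -4, -3, -2, 0, 2, 3, 4, 5, 7, 9, 10, 12}
|A - A| = 17

A - A = {-12, -10, -9, -7, -5, -4, -3, -2, 0, 2, 3, 4, 5, 7, 9, 10, 12}


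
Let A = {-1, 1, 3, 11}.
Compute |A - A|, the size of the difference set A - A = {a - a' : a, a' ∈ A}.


A - A = {a - a' : a, a' ∈ A}; |A| = 4.
Bounds: 2|A|-1 ≤ |A - A| ≤ |A|² - |A| + 1, i.e. 7 ≤ |A - A| ≤ 13.
Note: 0 ∈ A - A always (from a - a). The set is symmetric: if d ∈ A - A then -d ∈ A - A.
Enumerate nonzero differences d = a - a' with a > a' (then include -d):
Positive differences: {2, 4, 8, 10, 12}
Full difference set: {0} ∪ (positive diffs) ∪ (negative diffs).
|A - A| = 1 + 2·5 = 11 (matches direct enumeration: 11).

|A - A| = 11


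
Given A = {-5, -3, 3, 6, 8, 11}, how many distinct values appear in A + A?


A + A = {a + a' : a, a' ∈ A}; |A| = 6.
General bounds: 2|A| - 1 ≤ |A + A| ≤ |A|(|A|+1)/2, i.e. 11 ≤ |A + A| ≤ 21.
Lower bound 2|A|-1 is attained iff A is an arithmetic progression.
Enumerate sums a + a' for a ≤ a' (symmetric, so this suffices):
a = -5: -5+-5=-10, -5+-3=-8, -5+3=-2, -5+6=1, -5+8=3, -5+11=6
a = -3: -3+-3=-6, -3+3=0, -3+6=3, -3+8=5, -3+11=8
a = 3: 3+3=6, 3+6=9, 3+8=11, 3+11=14
a = 6: 6+6=12, 6+8=14, 6+11=17
a = 8: 8+8=16, 8+11=19
a = 11: 11+11=22
Distinct sums: {-10, -8, -6, -2, 0, 1, 3, 5, 6, 8, 9, 11, 12, 14, 16, 17, 19, 22}
|A + A| = 18

|A + A| = 18


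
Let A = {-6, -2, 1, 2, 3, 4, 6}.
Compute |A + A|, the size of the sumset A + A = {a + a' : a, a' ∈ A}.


A + A = {a + a' : a, a' ∈ A}; |A| = 7.
General bounds: 2|A| - 1 ≤ |A + A| ≤ |A|(|A|+1)/2, i.e. 13 ≤ |A + A| ≤ 28.
Lower bound 2|A|-1 is attained iff A is an arithmetic progression.
Enumerate sums a + a' for a ≤ a' (symmetric, so this suffices):
a = -6: -6+-6=-12, -6+-2=-8, -6+1=-5, -6+2=-4, -6+3=-3, -6+4=-2, -6+6=0
a = -2: -2+-2=-4, -2+1=-1, -2+2=0, -2+3=1, -2+4=2, -2+6=4
a = 1: 1+1=2, 1+2=3, 1+3=4, 1+4=5, 1+6=7
a = 2: 2+2=4, 2+3=5, 2+4=6, 2+6=8
a = 3: 3+3=6, 3+4=7, 3+6=9
a = 4: 4+4=8, 4+6=10
a = 6: 6+6=12
Distinct sums: {-12, -8, -5, -4, -3, -2, -1, 0, 1, 2, 3, 4, 5, 6, 7, 8, 9, 10, 12}
|A + A| = 19

|A + A| = 19


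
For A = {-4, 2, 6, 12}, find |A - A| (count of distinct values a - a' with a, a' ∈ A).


A - A = {a - a' : a, a' ∈ A}; |A| = 4.
Bounds: 2|A|-1 ≤ |A - A| ≤ |A|² - |A| + 1, i.e. 7 ≤ |A - A| ≤ 13.
Note: 0 ∈ A - A always (from a - a). The set is symmetric: if d ∈ A - A then -d ∈ A - A.
Enumerate nonzero differences d = a - a' with a > a' (then include -d):
Positive differences: {4, 6, 10, 16}
Full difference set: {0} ∪ (positive diffs) ∪ (negative diffs).
|A - A| = 1 + 2·4 = 9 (matches direct enumeration: 9).

|A - A| = 9


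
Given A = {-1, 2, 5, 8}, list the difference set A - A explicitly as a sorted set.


A - A = {a - a' : a, a' ∈ A}.
Compute a - a' for each ordered pair (a, a'):
a = -1: -1--1=0, -1-2=-3, -1-5=-6, -1-8=-9
a = 2: 2--1=3, 2-2=0, 2-5=-3, 2-8=-6
a = 5: 5--1=6, 5-2=3, 5-5=0, 5-8=-3
a = 8: 8--1=9, 8-2=6, 8-5=3, 8-8=0
Collecting distinct values (and noting 0 appears from a-a):
A - A = {-9, -6, -3, 0, 3, 6, 9}
|A - A| = 7

A - A = {-9, -6, -3, 0, 3, 6, 9}


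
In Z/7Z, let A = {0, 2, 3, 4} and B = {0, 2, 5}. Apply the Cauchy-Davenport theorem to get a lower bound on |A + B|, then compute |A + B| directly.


Cauchy-Davenport: |A + B| ≥ min(p, |A| + |B| - 1) for A, B nonempty in Z/pZ.
|A| = 4, |B| = 3, p = 7.
CD lower bound = min(7, 4 + 3 - 1) = min(7, 6) = 6.
Compute A + B mod 7 directly:
a = 0: 0+0=0, 0+2=2, 0+5=5
a = 2: 2+0=2, 2+2=4, 2+5=0
a = 3: 3+0=3, 3+2=5, 3+5=1
a = 4: 4+0=4, 4+2=6, 4+5=2
A + B = {0, 1, 2, 3, 4, 5, 6}, so |A + B| = 7.
Verify: 7 ≥ 6? Yes ✓.

CD lower bound = 6, actual |A + B| = 7.


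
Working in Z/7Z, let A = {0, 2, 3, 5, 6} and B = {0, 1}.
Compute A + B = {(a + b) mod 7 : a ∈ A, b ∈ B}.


Work in Z/7Z: reduce every sum a + b modulo 7.
Enumerate all 10 pairs:
a = 0: 0+0=0, 0+1=1
a = 2: 2+0=2, 2+1=3
a = 3: 3+0=3, 3+1=4
a = 5: 5+0=5, 5+1=6
a = 6: 6+0=6, 6+1=0
Distinct residues collected: {0, 1, 2, 3, 4, 5, 6}
|A + B| = 7 (out of 7 total residues).

A + B = {0, 1, 2, 3, 4, 5, 6}
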